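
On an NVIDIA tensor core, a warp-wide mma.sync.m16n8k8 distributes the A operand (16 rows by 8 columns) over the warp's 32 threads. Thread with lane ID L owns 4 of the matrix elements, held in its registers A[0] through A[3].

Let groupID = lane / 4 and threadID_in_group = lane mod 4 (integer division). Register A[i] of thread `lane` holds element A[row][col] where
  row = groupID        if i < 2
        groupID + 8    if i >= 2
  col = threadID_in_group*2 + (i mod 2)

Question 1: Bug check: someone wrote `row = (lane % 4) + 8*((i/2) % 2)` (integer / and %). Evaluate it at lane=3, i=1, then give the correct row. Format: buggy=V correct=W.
buggy=3 correct=0

`(lane % 4) + 8*((i/2) % 2)`[3,1]⇒3
L=3⇒gr=3>>2=0, th=3&3=3
[1]⇒row 0+0=0  col 3·2+1=7
row: 3 vs 0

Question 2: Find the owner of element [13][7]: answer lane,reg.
r: 13->gid=5,r8=1  c: 7->tid=3,i&1=1
L=5*4+3=23  i=1*2+1=3

23,3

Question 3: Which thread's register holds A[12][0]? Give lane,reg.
r=12→G=4,rhi=1  c=0→T=0,p=0
L=4*4+0=16  i=1*2+0=2

16,2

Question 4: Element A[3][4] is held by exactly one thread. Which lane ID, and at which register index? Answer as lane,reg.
r=3⇒gr=3,Rb=0  c=4⇒th=2,odd=0
L=3*4+2=14  i=0*2+0=0

14,0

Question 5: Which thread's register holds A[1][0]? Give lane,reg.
r: 1->gid=1,r8=0  c: 0->tid=0,i&1=0
L=1*4+0=4  i=0*2+0=0

4,0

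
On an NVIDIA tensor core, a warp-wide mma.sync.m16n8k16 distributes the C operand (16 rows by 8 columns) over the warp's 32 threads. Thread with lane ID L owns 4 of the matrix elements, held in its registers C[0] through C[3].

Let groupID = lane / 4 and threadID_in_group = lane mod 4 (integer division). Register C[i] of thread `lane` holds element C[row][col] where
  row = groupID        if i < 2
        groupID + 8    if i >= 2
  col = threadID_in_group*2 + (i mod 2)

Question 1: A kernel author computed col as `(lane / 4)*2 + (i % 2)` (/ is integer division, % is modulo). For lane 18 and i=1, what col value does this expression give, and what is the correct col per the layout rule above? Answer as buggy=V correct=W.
`(lane / 4)*2 + (i % 2)`[18,1]→9
18: G=4,T=2
[1] (4+0,2*2+1) = (4,5)
col: 9 vs 5

buggy=9 correct=5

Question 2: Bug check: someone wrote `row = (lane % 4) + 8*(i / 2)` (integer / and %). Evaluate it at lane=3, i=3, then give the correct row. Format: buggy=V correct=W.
`(lane % 4) + 8*(i / 2)`[3,3]→11
L=3→G=3>>2=0, T=3&3=3
[3]→row 0+8=8  col 3·2+1=7
row: 11 vs 8

buggy=11 correct=8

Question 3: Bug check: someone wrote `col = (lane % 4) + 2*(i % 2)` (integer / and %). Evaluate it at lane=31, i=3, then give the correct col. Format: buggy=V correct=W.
buggy=5 correct=7

`(lane % 4) + 2*(i % 2)`[31,3]=>5
lane 31=>31/4=7, 31 mod 4=3
i=3  r:7+8=>15  c:2·3+1=>7
col: 5 vs 7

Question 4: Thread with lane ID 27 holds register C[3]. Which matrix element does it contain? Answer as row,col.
14,7

lane 27: grp=6 (27/4), tig=3 (27%4)
i=3: r=6+8=14, c=3*2+1=7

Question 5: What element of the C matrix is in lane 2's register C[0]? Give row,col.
2: g=0,t=2
[0] (0+0,2*2+0) = (0,4)

0,4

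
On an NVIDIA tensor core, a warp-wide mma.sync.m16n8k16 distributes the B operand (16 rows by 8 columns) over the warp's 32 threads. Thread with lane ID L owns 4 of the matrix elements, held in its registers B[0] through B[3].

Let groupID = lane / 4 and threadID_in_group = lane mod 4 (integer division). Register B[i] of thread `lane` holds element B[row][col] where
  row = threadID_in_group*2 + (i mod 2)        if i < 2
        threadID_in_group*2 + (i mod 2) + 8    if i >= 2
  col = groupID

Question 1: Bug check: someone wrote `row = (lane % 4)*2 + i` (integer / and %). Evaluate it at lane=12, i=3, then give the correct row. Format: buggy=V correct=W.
buggy=3 correct=9

`(lane % 4)*2 + i`[12,3]⇒3
lane 12: gr=3 (12/4), th=0 (12%4)
i=3: r=0*2+1+8=9, c=gr=3
row: 3 vs 9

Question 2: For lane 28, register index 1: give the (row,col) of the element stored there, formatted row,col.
28: g=7,t=0
[1] (0*2+1+0,7) = (1,7)

1,7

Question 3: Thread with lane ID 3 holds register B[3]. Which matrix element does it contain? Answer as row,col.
lane 3=>3/4=0, 3 mod 4=3
i=3  r:2·3+1+8=>15  c:0

15,0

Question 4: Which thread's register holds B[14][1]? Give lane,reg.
7,2

c:1=>grp=1  r:14=>rB=1,tig=3,lo=0
L=1*4+3=7  i=1*2+0=2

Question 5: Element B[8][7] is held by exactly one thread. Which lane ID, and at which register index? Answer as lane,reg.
c=7⇒gr=7  r=8⇒Rb=1,th=0,odd=0
L=7*4+0=28  i=1*2+0=2

28,2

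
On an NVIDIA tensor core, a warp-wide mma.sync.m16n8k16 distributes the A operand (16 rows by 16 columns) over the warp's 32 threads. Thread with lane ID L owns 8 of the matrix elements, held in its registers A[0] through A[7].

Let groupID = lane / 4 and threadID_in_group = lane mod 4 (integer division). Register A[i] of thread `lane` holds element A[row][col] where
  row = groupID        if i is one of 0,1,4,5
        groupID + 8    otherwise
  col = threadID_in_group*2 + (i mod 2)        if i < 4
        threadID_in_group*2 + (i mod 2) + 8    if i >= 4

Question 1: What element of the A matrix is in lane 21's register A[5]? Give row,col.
5,11

lane 21⇒21/4=5, 21 mod 4=1
i=5  r:5+0⇒5  c:2·1+1+8⇒11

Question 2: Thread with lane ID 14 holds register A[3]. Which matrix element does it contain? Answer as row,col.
14: gr=3,th=2
[3] (3+8,2*2+1+0) = (11,5)

11,5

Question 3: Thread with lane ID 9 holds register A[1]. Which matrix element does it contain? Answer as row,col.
lane 9: grp=2 (9/4), tig=1 (9%4)
i=1: r=2+0=2, c=1*2+1+0=3

2,3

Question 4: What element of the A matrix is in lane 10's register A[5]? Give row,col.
L=10→G=10>>2=2, T=10&3=2
[5]→row 2+0=2  col 2·2+1+8=13

2,13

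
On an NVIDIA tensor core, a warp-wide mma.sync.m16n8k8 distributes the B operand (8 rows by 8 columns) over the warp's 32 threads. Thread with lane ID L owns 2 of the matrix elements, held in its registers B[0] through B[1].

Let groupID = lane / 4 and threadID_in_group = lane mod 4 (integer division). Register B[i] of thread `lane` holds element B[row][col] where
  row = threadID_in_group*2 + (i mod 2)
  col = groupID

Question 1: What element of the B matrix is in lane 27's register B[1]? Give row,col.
27: grp=6,tig=3
[1] (3*2+1,6) = (7,6)

7,6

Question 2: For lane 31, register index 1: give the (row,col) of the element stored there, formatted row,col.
7,7

lane 31=>31/4=7, 31 mod 4=3
i=1  r:2·3+1=>7  c:7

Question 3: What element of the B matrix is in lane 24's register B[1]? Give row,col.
1,6

L=24→G=24>>2=6, T=24&3=0
[1]→row 0·2+1=1  col G=6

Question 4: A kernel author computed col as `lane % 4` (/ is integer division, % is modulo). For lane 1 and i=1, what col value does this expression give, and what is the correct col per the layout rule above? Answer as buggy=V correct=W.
buggy=1 correct=0

`lane % 4`[1,1]=>1
L=1=>grp=1>>2=0, tig=1&3=1
[1]=>row 1·2+1=3  col grp=0
col: 1 vs 0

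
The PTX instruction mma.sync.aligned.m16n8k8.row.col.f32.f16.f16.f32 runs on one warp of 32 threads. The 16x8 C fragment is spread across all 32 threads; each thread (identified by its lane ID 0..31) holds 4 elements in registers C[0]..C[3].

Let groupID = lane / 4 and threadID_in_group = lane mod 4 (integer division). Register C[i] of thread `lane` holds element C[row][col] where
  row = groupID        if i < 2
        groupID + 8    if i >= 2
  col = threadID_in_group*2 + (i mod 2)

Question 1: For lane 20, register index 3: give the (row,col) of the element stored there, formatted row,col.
lane 20: gid=5 (20/4), tid=0 (20%4)
i=3: r=5+8=13, c=0*2+1=1

13,1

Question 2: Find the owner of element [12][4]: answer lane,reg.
r:12=>grp=4,rB=1  c:4=>tig=2,lo=0
L=4*4+2=18  i=1*2+0=2

18,2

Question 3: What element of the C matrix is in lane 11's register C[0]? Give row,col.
11: grp=2,tig=3
[0] (2+0,3*2+0) = (2,6)

2,6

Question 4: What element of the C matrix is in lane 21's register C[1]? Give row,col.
lane 21->21/4=5, 21 mod 4=1
i=1  r:5+0->5  c:2·1+1->3

5,3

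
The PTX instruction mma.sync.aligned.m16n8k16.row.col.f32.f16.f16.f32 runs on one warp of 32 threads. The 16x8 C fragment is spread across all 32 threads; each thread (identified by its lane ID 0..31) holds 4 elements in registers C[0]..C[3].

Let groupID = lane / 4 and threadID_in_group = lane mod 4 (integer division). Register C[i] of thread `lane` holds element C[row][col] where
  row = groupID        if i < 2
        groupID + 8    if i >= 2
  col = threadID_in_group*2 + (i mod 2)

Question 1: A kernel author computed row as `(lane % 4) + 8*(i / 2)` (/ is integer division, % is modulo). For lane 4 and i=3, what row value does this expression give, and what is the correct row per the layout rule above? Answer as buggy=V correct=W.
`(lane % 4) + 8*(i / 2)`[4,3]→8
lane 4→4/4=1, 4 mod 4=0
i=3  r:1+8→9  c:2·0+1→1
row: 8 vs 9

buggy=8 correct=9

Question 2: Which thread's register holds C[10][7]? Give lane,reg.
11,3

r:10=>grp=2,rB=1  c:7=>tig=3,lo=1
L=2*4+3=11  i=1*2+1=3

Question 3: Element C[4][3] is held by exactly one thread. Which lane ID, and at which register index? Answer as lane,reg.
17,1

r=4⇒gr=4,Rb=0  c=3⇒th=1,odd=1
L=4*4+1=17  i=0*2+1=1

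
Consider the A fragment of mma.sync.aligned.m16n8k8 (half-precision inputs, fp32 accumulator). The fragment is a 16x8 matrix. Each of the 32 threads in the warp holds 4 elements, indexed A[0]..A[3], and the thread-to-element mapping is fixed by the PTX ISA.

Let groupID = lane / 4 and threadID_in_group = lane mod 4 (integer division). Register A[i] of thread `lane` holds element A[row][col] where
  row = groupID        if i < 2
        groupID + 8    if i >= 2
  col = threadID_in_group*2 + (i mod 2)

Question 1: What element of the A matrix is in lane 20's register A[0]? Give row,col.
5,0

lane 20: grp=5 (20/4), tig=0 (20%4)
i=0: r=5+0=5, c=0*2+0=0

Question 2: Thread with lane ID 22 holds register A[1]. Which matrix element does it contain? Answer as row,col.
lane 22: G=5 (22/4), T=2 (22%4)
i=1: r=5+0=5, c=2*2+1=5

5,5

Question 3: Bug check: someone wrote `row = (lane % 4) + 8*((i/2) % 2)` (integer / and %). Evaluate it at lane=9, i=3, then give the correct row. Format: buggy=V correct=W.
`(lane % 4) + 8*((i/2) % 2)`[9,3]->9
lane 9: gid=2 (9/4), tid=1 (9%4)
i=3: r=2+8=10, c=1*2+1=3
row: 9 vs 10

buggy=9 correct=10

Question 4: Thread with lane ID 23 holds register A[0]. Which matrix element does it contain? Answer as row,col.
L=23⇒gr=23>>2=5, th=23&3=3
[0]⇒row 5+0=5  col 3·2+0=6

5,6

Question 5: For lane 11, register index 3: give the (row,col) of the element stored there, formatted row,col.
lane 11: g=2 (11/4), t=3 (11%4)
i=3: r=2+8=10, c=3*2+1=7

10,7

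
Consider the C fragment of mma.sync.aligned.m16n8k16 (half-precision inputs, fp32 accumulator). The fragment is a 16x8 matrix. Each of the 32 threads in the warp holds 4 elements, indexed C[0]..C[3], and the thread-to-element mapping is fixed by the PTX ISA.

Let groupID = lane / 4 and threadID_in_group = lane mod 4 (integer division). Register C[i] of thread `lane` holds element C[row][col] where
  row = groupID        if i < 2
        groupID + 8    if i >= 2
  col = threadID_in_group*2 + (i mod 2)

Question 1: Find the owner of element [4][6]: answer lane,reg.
r=4⇒gr=4,Rb=0  c=6⇒th=3,odd=0
L=4*4+3=19  i=0*2+0=0

19,0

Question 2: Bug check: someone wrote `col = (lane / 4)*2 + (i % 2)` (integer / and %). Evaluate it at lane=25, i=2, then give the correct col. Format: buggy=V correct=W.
buggy=12 correct=2

`(lane / 4)*2 + (i % 2)`[25,2]=>12
lane 25=>25/4=6, 25 mod 4=1
i=2  r:6+8=>14  c:2·1+0=>2
col: 12 vs 2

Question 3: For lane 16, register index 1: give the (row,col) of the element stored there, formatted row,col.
lane 16⇒16/4=4, 16 mod 4=0
i=1  r:4+0⇒4  c:2·0+1⇒1

4,1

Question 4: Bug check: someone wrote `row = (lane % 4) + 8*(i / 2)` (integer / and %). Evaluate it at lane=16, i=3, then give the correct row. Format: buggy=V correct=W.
buggy=8 correct=12

`(lane % 4) + 8*(i / 2)`[16,3]->8
16: gid=4,tid=0
[3] (4+8,0*2+1) = (12,1)
row: 8 vs 12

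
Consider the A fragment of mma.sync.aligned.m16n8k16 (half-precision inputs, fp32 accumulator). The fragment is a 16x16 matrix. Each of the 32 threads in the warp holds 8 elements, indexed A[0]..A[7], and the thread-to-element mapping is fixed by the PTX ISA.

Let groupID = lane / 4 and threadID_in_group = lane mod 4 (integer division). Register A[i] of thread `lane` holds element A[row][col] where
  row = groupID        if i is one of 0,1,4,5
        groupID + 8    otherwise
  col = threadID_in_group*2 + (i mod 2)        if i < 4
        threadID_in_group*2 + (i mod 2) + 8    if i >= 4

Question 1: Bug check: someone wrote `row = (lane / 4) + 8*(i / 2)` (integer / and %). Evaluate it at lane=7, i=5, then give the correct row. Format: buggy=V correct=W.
`(lane / 4) + 8*(i / 2)`[7,5]->17
L=7->g=7>>2=1, t=7&3=3
[5]->row 1+0=1  col 3·2+1+8=15
row: 17 vs 1

buggy=17 correct=1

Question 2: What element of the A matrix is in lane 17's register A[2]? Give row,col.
12,2

L=17->gid=17>>2=4, tid=17&3=1
[2]->row 4+8=12  col 1·2+0+0=2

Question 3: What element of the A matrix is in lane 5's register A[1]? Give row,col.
5: g=1,t=1
[1] (1+0,1*2+1+0) = (1,3)

1,3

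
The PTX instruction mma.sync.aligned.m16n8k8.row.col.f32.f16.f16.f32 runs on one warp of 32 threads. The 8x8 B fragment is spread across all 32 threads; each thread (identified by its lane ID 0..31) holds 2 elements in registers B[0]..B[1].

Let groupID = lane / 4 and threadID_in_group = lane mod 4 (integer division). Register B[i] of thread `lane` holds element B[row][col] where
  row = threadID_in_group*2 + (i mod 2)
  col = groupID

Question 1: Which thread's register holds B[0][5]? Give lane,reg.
c=5->g=5  r=0->t=0,b0=0
L=5*4+0=20  i=0=0

20,0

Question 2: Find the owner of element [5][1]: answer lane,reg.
6,1

c: 1->gid=1  r: 5->tid=2,i&1=1
L=1*4+2=6  i=1=1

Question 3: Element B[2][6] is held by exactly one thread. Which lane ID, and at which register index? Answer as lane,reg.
c=6->g=6  r=2->t=1,b0=0
L=6*4+1=25  i=0=0

25,0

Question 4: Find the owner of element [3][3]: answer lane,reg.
13,1

c=3->g=3  r=3->t=1,b0=1
L=3*4+1=13  i=1=1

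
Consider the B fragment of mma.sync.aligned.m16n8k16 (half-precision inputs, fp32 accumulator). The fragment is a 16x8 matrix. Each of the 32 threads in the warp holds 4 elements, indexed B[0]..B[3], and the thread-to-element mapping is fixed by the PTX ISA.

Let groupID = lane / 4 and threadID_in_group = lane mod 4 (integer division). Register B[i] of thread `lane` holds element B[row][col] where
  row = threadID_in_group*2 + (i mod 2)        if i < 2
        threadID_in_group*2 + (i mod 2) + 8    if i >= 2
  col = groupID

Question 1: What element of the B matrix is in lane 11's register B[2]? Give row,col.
14,2

11: gr=2,th=3
[2] (3*2+0+8,2) = (14,2)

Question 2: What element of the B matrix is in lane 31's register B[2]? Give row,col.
lane 31: grp=7 (31/4), tig=3 (31%4)
i=2: r=3*2+0+8=14, c=grp=7

14,7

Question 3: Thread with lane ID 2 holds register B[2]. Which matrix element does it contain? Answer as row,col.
12,0

2: gid=0,tid=2
[2] (2*2+0+8,0) = (12,0)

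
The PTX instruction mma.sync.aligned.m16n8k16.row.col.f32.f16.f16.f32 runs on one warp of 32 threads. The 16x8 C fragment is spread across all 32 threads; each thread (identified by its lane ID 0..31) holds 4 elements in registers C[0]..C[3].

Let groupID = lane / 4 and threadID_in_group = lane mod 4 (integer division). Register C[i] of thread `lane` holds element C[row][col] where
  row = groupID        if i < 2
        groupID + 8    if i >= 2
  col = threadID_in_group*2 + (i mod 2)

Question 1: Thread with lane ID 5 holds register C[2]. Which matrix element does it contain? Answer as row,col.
9,2

L=5⇒gr=5>>2=1, th=5&3=1
[2]⇒row 1+8=9  col 1·2+0=2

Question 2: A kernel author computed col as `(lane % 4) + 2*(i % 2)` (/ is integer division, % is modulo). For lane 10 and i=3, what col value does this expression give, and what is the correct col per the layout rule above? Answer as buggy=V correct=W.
`(lane % 4) + 2*(i % 2)`[10,3]->4
10: gid=2,tid=2
[3] (2+8,2*2+1) = (10,5)
col: 4 vs 5

buggy=4 correct=5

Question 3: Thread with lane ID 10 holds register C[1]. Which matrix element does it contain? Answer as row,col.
lane 10: grp=2 (10/4), tig=2 (10%4)
i=1: r=2+0=2, c=2*2+1=5

2,5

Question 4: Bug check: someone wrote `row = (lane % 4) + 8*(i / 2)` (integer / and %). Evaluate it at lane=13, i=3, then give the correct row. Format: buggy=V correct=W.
buggy=9 correct=11

`(lane % 4) + 8*(i / 2)`[13,3]->9
lane 13: gid=3 (13/4), tid=1 (13%4)
i=3: r=3+8=11, c=1*2+1=3
row: 9 vs 11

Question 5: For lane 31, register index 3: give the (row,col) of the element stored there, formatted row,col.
15,7

L=31→G=31>>2=7, T=31&3=3
[3]→row 7+8=15  col 3·2+1=7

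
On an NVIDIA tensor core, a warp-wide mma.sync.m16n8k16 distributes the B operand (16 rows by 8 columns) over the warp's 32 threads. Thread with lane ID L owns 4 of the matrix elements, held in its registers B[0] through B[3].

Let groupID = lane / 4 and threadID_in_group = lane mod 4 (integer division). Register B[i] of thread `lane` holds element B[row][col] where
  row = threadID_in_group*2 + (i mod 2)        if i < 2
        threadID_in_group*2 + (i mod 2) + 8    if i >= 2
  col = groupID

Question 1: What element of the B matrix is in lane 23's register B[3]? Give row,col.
L=23→G=23>>2=5, T=23&3=3
[3]→row 3·2+1+8=15  col G=5

15,5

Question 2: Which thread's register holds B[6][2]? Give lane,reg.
c: 2->gid=2  r: 6->r8=0,tid=3,i&1=0
L=2*4+3=11  i=0*2+0=0

11,0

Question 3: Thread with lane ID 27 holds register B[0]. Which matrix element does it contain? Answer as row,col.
lane 27: G=6 (27/4), T=3 (27%4)
i=0: r=3*2+0+0=6, c=G=6

6,6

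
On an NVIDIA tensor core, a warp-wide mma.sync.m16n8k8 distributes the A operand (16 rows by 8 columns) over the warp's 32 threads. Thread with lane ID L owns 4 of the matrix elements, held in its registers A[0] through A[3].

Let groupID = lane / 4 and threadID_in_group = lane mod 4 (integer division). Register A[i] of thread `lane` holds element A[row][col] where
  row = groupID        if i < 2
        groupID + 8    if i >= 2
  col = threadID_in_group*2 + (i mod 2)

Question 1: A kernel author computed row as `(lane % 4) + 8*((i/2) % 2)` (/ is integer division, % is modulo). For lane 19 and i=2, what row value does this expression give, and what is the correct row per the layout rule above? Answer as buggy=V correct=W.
buggy=11 correct=12

`(lane % 4) + 8*((i/2) % 2)`[19,2]->11
L=19->g=19>>2=4, t=19&3=3
[2]->row 4+8=12  col 3·2+0=6
row: 11 vs 12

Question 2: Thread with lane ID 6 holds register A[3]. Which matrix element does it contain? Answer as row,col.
9,5

lane 6: g=1 (6/4), t=2 (6%4)
i=3: r=1+8=9, c=2*2+1=5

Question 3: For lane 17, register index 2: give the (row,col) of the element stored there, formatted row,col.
lane 17: G=4 (17/4), T=1 (17%4)
i=2: r=4+8=12, c=1*2+0=2

12,2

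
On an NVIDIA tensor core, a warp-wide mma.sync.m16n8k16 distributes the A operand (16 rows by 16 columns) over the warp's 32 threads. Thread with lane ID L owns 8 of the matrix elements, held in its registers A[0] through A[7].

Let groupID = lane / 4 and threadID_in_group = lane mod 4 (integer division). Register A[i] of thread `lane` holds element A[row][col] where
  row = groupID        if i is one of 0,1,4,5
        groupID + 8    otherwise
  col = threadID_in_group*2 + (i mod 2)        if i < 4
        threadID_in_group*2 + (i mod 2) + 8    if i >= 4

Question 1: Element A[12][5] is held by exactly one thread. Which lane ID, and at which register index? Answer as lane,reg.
18,3

r: 12->gid=4,r8=1  c: 5->c8=0,tid=2,i&1=1
L=4*4+2=18  i=0*4+1*2+1=3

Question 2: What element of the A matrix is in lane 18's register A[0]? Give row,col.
18: gid=4,tid=2
[0] (4+0,2*2+0+0) = (4,4)

4,4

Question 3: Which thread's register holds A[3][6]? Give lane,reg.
r=3→G=3,rhi=0  c=6→chi=0,T=3,p=0
L=3*4+3=15  i=0*4+0*2+0=0

15,0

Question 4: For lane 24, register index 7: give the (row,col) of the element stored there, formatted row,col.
14,9

L=24→G=24>>2=6, T=24&3=0
[7]→row 6+8=14  col 0·2+1+8=9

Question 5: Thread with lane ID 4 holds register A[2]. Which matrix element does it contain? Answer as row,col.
9,0

L=4->g=4>>2=1, t=4&3=0
[2]->row 1+8=9  col 0·2+0+0=0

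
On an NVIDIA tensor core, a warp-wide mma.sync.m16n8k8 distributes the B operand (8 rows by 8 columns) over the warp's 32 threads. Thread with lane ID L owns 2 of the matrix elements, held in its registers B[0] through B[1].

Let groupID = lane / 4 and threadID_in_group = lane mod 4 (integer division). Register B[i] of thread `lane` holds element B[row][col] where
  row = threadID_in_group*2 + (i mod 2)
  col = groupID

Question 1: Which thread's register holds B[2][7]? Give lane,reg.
29,0

c=7⇒gr=7  r=2⇒th=1,odd=0
L=7*4+1=29  i=0=0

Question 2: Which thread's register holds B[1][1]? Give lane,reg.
c=1→G=1  r=1→T=0,p=1
L=1*4+0=4  i=1=1

4,1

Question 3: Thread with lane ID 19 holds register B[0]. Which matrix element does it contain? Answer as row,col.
lane 19: gid=4 (19/4), tid=3 (19%4)
i=0: r=3*2+0=6, c=gid=4

6,4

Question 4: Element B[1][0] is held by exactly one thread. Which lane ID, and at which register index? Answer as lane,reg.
c=0->g=0  r=1->t=0,b0=1
L=0*4+0=0  i=1=1

0,1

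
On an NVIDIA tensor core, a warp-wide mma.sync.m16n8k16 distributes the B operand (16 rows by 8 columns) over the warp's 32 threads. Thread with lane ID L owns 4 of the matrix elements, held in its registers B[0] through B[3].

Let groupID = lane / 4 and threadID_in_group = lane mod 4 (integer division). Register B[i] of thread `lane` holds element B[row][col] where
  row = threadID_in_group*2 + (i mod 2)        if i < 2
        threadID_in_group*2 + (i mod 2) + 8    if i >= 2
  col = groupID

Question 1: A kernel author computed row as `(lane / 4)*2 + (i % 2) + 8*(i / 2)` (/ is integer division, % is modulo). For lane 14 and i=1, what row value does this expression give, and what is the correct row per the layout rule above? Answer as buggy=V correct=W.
`(lane / 4)*2 + (i % 2) + 8*(i / 2)`[14,1]->7
lane 14->14/4=3, 14 mod 4=2
i=1  r:2·2+1+0->5  c:3
row: 7 vs 5

buggy=7 correct=5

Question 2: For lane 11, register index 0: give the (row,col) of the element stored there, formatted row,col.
11: g=2,t=3
[0] (3*2+0+0,2) = (6,2)

6,2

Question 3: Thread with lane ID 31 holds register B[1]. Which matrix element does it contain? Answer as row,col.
7,7

31: grp=7,tig=3
[1] (3*2+1+0,7) = (7,7)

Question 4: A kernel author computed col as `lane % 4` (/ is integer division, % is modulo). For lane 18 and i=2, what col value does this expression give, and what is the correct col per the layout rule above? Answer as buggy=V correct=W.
`lane % 4`[18,2]⇒2
18: gr=4,th=2
[2] (2*2+0+8,4) = (12,4)
col: 2 vs 4

buggy=2 correct=4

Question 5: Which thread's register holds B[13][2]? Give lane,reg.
c:2=>grp=2  r:13=>rB=1,tig=2,lo=1
L=2*4+2=10  i=1*2+1=3

10,3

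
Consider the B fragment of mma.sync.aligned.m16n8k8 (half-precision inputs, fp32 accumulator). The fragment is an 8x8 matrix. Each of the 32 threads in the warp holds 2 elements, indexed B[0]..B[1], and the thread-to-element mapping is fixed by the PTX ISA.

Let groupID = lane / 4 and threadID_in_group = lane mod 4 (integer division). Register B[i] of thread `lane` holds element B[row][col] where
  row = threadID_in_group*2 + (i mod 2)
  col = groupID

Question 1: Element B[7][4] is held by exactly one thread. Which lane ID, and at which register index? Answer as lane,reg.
c=4⇒gr=4  r=7⇒th=3,odd=1
L=4*4+3=19  i=1=1

19,1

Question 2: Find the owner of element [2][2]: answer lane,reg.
c: 2->gid=2  r: 2->tid=1,i&1=0
L=2*4+1=9  i=0=0

9,0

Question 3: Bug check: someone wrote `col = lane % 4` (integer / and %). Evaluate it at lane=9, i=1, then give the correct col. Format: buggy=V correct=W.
`lane % 4`[9,1]→1
L=9→G=9>>2=2, T=9&3=1
[1]→row 1·2+1=3  col G=2
col: 1 vs 2

buggy=1 correct=2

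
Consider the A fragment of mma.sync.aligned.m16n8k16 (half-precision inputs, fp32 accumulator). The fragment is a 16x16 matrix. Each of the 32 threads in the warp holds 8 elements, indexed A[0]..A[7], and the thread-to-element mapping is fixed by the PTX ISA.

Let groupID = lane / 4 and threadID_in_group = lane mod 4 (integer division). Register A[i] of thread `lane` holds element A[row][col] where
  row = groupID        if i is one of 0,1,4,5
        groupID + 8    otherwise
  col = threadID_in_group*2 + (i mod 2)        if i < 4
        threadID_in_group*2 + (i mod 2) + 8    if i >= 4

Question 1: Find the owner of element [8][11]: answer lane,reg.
r=8⇒gr=0,Rb=1  c=11⇒Cb=1,th=1,odd=1
L=0*4+1=1  i=1*4+1*2+1=7

1,7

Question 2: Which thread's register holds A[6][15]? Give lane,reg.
r=6→G=6,rhi=0  c=15→chi=1,T=3,p=1
L=6*4+3=27  i=1*4+0*2+1=5

27,5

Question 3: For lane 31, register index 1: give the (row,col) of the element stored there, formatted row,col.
L=31=>grp=31>>2=7, tig=31&3=3
[1]=>row 7+0=7  col 3·2+1+0=7

7,7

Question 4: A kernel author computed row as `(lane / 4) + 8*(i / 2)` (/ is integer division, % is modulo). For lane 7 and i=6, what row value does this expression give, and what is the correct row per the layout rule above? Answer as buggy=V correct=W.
buggy=25 correct=9

`(lane / 4) + 8*(i / 2)`[7,6]→25
L=7→G=7>>2=1, T=7&3=3
[6]→row 1+8=9  col 3·2+0+8=14
row: 25 vs 9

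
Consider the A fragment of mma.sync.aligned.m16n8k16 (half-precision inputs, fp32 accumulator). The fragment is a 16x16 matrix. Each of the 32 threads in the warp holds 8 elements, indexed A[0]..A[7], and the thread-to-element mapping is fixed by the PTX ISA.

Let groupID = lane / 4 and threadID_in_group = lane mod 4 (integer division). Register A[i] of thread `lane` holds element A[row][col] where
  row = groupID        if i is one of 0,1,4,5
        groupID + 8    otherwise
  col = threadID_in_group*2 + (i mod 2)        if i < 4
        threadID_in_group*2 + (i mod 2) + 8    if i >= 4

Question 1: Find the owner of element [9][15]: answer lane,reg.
7,7

r=9→G=1,rhi=1  c=15→chi=1,T=3,p=1
L=1*4+3=7  i=1*4+1*2+1=7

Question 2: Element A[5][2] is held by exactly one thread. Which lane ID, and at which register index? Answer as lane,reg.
r=5→G=5,rhi=0  c=2→chi=0,T=1,p=0
L=5*4+1=21  i=0*4+0*2+0=0

21,0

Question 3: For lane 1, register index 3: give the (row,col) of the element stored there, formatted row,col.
L=1=>grp=1>>2=0, tig=1&3=1
[3]=>row 0+8=8  col 1·2+1+0=3

8,3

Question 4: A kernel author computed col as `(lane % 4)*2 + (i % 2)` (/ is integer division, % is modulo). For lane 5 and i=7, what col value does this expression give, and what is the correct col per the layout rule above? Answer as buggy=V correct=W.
`(lane % 4)*2 + (i % 2)`[5,7]=>3
5: grp=1,tig=1
[7] (1+8,1*2+1+8) = (9,11)
col: 3 vs 11

buggy=3 correct=11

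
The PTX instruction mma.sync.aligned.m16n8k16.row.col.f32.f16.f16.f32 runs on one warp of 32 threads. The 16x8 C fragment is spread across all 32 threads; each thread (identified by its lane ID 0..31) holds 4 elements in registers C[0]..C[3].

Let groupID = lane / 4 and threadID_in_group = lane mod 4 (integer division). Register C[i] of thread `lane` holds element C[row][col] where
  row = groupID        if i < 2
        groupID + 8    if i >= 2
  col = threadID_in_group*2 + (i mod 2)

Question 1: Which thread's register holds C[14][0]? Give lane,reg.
24,2

r=14->g=6,rb=1  c=0->t=0,b0=0
L=6*4+0=24  i=1*2+0=2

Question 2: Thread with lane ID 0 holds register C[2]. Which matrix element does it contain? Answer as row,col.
8,0

lane 0: gr=0 (0/4), th=0 (0%4)
i=2: r=0+8=8, c=0*2+0=0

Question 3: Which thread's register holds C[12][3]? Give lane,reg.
r:12=>grp=4,rB=1  c:3=>tig=1,lo=1
L=4*4+1=17  i=1*2+1=3

17,3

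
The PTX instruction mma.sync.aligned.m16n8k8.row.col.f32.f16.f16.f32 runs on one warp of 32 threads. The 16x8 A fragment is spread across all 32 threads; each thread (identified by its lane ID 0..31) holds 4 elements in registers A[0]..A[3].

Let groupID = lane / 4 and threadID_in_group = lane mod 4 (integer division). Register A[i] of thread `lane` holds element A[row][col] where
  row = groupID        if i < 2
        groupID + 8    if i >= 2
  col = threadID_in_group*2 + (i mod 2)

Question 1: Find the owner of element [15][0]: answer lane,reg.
28,2

r: 15->gid=7,r8=1  c: 0->tid=0,i&1=0
L=7*4+0=28  i=1*2+0=2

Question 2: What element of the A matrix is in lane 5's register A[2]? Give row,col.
9,2

L=5=>grp=5>>2=1, tig=5&3=1
[2]=>row 1+8=9  col 1·2+0=2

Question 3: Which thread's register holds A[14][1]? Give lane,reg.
24,3

r:14=>grp=6,rB=1  c:1=>tig=0,lo=1
L=6*4+0=24  i=1*2+1=3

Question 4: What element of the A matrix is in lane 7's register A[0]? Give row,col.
lane 7: gid=1 (7/4), tid=3 (7%4)
i=0: r=1+0=1, c=3*2+0=6

1,6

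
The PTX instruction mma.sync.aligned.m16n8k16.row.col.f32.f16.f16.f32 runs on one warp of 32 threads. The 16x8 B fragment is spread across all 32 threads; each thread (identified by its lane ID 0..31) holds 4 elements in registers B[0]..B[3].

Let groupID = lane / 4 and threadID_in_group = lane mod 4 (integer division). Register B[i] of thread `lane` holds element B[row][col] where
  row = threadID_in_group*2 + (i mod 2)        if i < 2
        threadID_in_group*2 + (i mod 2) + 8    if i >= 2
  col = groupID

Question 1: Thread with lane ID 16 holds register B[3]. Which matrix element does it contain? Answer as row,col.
16: g=4,t=0
[3] (0*2+1+8,4) = (9,4)

9,4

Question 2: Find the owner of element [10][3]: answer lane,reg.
13,2

c=3⇒gr=3  r=10⇒Rb=1,th=1,odd=0
L=3*4+1=13  i=1*2+0=2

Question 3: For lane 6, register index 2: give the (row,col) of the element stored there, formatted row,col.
lane 6⇒6/4=1, 6 mod 4=2
i=2  r:2·2+0+8⇒12  c:1

12,1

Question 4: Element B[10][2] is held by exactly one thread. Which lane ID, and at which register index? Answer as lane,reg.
c: 2->gid=2  r: 10->r8=1,tid=1,i&1=0
L=2*4+1=9  i=1*2+0=2

9,2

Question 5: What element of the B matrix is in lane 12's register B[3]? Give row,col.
9,3

lane 12->12/4=3, 12 mod 4=0
i=3  r:2·0+1+8->9  c:3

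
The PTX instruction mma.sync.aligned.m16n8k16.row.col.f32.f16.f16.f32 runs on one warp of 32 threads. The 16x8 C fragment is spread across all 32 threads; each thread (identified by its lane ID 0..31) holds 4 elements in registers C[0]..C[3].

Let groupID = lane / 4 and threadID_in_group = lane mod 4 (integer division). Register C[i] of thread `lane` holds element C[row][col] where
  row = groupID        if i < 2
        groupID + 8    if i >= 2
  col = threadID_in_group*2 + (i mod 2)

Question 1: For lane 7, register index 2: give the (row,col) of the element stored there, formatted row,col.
9,6

lane 7=>7/4=1, 7 mod 4=3
i=2  r:1+8=>9  c:2·3+0=>6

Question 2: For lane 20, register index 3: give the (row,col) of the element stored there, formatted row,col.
13,1

L=20->g=20>>2=5, t=20&3=0
[3]->row 5+8=13  col 0·2+1=1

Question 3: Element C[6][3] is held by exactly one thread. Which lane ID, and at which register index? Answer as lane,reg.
r=6->g=6,rb=0  c=3->t=1,b0=1
L=6*4+1=25  i=0*2+1=1

25,1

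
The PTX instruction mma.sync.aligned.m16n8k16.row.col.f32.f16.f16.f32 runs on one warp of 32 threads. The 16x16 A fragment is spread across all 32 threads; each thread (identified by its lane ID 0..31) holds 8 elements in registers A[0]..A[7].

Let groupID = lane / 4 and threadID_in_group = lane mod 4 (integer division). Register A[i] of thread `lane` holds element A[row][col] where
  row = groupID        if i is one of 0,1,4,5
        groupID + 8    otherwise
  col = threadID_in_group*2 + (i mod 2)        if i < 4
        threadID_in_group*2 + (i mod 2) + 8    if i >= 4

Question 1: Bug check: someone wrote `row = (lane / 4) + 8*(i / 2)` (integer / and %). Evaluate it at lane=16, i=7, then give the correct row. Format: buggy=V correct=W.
`(lane / 4) + 8*(i / 2)`[16,7]→28
L=16→G=16>>2=4, T=16&3=0
[7]→row 4+8=12  col 0·2+1+8=9
row: 28 vs 12

buggy=28 correct=12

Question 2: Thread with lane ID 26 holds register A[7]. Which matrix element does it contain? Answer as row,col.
14,13

lane 26: g=6 (26/4), t=2 (26%4)
i=7: r=6+8=14, c=2*2+1+8=13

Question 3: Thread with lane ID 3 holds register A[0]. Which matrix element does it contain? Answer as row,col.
0,6

lane 3->3/4=0, 3 mod 4=3
i=0  r:0+0->0  c:2·3+0+0->6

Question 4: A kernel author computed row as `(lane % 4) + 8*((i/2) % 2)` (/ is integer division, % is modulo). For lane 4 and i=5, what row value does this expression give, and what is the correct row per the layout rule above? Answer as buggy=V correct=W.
buggy=0 correct=1

`(lane % 4) + 8*((i/2) % 2)`[4,5]->0
lane 4: gid=1 (4/4), tid=0 (4%4)
i=5: r=1+0=1, c=0*2+1+8=9
row: 0 vs 1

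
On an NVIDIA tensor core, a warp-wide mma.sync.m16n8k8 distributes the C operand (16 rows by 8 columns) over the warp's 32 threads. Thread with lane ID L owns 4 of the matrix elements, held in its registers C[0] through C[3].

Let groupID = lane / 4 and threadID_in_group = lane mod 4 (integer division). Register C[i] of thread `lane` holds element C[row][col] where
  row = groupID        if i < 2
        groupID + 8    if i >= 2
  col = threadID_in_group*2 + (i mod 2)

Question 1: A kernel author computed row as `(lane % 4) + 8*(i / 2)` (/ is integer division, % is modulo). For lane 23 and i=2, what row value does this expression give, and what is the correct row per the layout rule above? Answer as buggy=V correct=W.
buggy=11 correct=13

`(lane % 4) + 8*(i / 2)`[23,2]=>11
23: grp=5,tig=3
[2] (5+8,3*2+0) = (13,6)
row: 11 vs 13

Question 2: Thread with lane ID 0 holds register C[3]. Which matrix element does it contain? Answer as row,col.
lane 0->0/4=0, 0 mod 4=0
i=3  r:0+8->8  c:2·0+1->1

8,1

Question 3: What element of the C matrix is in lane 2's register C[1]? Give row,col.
0,5

lane 2->2/4=0, 2 mod 4=2
i=1  r:0+0->0  c:2·2+1->5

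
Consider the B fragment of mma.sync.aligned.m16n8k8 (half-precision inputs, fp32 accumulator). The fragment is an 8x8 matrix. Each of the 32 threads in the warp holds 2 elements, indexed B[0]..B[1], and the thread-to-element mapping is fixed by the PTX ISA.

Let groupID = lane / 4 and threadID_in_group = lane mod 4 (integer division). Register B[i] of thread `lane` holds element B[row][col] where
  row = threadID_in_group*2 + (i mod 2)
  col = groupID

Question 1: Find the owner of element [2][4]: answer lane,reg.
17,0

c=4->g=4  r=2->t=1,b0=0
L=4*4+1=17  i=0=0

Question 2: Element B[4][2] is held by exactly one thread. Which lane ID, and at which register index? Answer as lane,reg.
c=2→G=2  r=4→T=2,p=0
L=2*4+2=10  i=0=0

10,0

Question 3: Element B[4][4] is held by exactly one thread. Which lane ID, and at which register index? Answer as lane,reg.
c:4=>grp=4  r:4=>tig=2,lo=0
L=4*4+2=18  i=0=0

18,0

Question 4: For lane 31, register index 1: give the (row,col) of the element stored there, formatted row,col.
lane 31=>31/4=7, 31 mod 4=3
i=1  r:2·3+1=>7  c:7

7,7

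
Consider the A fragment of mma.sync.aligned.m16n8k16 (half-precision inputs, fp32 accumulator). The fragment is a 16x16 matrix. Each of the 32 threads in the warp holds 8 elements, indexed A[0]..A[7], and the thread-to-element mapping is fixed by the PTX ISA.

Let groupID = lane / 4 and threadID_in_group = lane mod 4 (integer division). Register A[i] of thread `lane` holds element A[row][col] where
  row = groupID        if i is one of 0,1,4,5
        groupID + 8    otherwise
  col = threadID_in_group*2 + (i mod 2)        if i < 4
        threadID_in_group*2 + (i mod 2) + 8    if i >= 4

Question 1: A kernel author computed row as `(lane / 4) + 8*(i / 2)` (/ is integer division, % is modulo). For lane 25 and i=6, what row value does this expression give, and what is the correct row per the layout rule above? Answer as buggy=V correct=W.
buggy=30 correct=14

`(lane / 4) + 8*(i / 2)`[25,6]=>30
L=25=>grp=25>>2=6, tig=25&3=1
[6]=>row 6+8=14  col 1·2+0+8=10
row: 30 vs 14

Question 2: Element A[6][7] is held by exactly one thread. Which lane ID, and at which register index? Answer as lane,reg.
27,1

r=6->g=6,rb=0  c=7->cb=0,t=3,b0=1
L=6*4+3=27  i=0*4+0*2+1=1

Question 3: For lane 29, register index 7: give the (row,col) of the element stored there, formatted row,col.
15,11

lane 29: grp=7 (29/4), tig=1 (29%4)
i=7: r=7+8=15, c=1*2+1+8=11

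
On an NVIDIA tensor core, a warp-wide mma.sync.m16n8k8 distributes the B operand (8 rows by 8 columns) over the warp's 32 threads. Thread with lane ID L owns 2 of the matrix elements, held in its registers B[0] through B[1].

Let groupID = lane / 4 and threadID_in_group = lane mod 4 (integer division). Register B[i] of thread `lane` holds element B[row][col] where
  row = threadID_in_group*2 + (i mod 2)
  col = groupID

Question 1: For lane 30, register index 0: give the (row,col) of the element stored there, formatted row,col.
lane 30: grp=7 (30/4), tig=2 (30%4)
i=0: r=2*2+0=4, c=grp=7

4,7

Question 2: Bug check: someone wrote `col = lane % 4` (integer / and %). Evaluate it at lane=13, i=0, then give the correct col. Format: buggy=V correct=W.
buggy=1 correct=3

`lane % 4`[13,0]->1
lane 13: gid=3 (13/4), tid=1 (13%4)
i=0: r=1*2+0=2, c=gid=3
col: 1 vs 3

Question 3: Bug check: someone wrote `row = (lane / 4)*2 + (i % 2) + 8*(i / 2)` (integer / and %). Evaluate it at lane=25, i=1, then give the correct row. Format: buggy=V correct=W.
`(lane / 4)*2 + (i % 2) + 8*(i / 2)`[25,1]=>13
lane 25=>25/4=6, 25 mod 4=1
i=1  r:2·1+1=>3  c:6
row: 13 vs 3

buggy=13 correct=3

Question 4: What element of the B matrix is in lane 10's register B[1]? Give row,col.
10: gr=2,th=2
[1] (2*2+1,2) = (5,2)

5,2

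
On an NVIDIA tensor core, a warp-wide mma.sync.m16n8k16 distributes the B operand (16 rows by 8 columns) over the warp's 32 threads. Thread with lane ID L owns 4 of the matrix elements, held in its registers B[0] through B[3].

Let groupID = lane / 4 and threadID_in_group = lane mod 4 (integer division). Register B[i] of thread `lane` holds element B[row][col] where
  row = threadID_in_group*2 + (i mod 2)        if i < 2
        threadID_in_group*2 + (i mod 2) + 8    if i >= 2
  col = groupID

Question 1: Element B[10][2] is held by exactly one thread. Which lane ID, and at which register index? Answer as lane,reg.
9,2

c=2⇒gr=2  r=10⇒Rb=1,th=1,odd=0
L=2*4+1=9  i=1*2+0=2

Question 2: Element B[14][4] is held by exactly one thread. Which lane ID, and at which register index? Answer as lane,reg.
19,2

c=4→G=4  r=14→rhi=1,T=3,p=0
L=4*4+3=19  i=1*2+0=2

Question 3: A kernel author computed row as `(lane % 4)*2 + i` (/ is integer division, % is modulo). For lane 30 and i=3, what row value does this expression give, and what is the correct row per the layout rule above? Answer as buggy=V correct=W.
`(lane % 4)*2 + i`[30,3]⇒7
lane 30⇒30/4=7, 30 mod 4=2
i=3  r:2·2+1+8⇒13  c:7
row: 7 vs 13

buggy=7 correct=13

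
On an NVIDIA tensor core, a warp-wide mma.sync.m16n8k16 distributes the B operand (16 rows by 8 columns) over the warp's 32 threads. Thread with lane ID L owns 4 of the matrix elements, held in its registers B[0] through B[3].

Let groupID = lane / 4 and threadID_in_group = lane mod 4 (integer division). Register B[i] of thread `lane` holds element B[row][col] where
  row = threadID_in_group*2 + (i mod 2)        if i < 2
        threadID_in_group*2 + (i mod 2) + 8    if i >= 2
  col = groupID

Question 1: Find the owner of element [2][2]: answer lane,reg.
9,0

c=2->g=2  r=2->rb=0,t=1,b0=0
L=2*4+1=9  i=0*2+0=0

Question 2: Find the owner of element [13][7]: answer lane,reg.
30,3

c:7=>grp=7  r:13=>rB=1,tig=2,lo=1
L=7*4+2=30  i=1*2+1=3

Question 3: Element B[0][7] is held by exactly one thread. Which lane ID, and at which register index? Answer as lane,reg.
28,0

c=7⇒gr=7  r=0⇒Rb=0,th=0,odd=0
L=7*4+0=28  i=0*2+0=0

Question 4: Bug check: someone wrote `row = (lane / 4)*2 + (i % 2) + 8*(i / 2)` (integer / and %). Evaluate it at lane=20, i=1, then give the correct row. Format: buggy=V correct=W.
buggy=11 correct=1

`(lane / 4)*2 + (i % 2) + 8*(i / 2)`[20,1]->11
lane 20: g=5 (20/4), t=0 (20%4)
i=1: r=0*2+1+0=1, c=g=5
row: 11 vs 1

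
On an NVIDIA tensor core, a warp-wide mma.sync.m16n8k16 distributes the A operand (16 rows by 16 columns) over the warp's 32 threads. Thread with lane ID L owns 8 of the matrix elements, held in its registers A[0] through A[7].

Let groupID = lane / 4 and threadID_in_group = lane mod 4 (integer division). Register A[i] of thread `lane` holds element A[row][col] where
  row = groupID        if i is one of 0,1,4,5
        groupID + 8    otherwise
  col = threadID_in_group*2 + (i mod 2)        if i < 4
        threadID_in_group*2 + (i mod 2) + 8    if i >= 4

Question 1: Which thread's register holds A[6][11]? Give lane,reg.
25,5

r: 6->gid=6,r8=0  c: 11->c8=1,tid=1,i&1=1
L=6*4+1=25  i=1*4+0*2+1=5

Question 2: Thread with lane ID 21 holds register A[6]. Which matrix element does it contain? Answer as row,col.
13,10

lane 21: gr=5 (21/4), th=1 (21%4)
i=6: r=5+8=13, c=1*2+0+8=10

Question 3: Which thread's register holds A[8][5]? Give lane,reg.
2,3

r: 8->gid=0,r8=1  c: 5->c8=0,tid=2,i&1=1
L=0*4+2=2  i=0*4+1*2+1=3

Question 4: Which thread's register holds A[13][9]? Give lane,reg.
20,7

r: 13->gid=5,r8=1  c: 9->c8=1,tid=0,i&1=1
L=5*4+0=20  i=1*4+1*2+1=7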